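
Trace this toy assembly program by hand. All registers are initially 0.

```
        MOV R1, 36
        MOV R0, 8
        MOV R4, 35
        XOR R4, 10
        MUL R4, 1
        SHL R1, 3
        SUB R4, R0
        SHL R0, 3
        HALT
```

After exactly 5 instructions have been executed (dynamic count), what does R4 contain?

MOV R1, 36 → R1=36
MOV R0, 8 → R0=8
MOV R4, 35 → R4=35
XOR R4, 10 → R4=35^10=41
MUL R4, 1 → R4=41*1=41
After step 5: R4 = 41.

41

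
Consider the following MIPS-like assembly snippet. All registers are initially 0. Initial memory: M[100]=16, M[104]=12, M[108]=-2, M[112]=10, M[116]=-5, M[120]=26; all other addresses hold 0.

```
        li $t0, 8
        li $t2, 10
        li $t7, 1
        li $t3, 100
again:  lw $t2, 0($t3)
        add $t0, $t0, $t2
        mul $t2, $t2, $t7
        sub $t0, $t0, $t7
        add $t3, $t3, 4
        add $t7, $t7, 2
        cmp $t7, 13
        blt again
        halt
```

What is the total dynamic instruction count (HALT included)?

after li $t0, 8: $t0=8
after li $t2, 10: $t2=10
after li $t7, 1: $t7=1
after li $t3, 100: $t3=100
after lw $t2, 0($t3): $t2=M[100]=16
after add $t0, $t0, $t2: $t0=8+16=24
after mul $t2, $t2, $t7: $t2=16*1=16
after sub $t0, $t0, $t7: $t0=24-1=23
after add $t3, $t3, 4: $t3=100+4=104
after add $t7, $t7, 2: $t7=1+2=3
cmp $t7, 13  (cmp 3,13)
blt again: taken
after lw $t2, 0($t3): $t2=M[104]=12
after add $t0, $t0, $t2: $t0=23+12=35
after mul $t2, $t2, $t7: $t2=12*3=36
after sub $t0, $t0, $t7: $t0=35-3=32
after add $t3, $t3, 4: $t3=104+4=108
after add $t7, $t7, 2: $t7=3+2=5
cmp $t7, 13  (cmp 5,13)
blt again: taken
after lw $t2, 0($t3): $t2=M[108]=-2
after add $t0, $t0, $t2: $t0=32+(-2)=30
after mul $t2, $t2, $t7: $t2=(-2)*5=-10
after sub $t0, $t0, $t7: $t0=30-5=25
after add $t3, $t3, 4: $t3=108+4=112
after add $t7, $t7, 2: $t7=5+2=7
cmp $t7, 13  (cmp 7,13)
blt again: taken
after lw $t2, 0($t3): $t2=M[112]=10
after add $t0, $t0, $t2: $t0=25+10=35
after mul $t2, $t2, $t7: $t2=10*7=70
after sub $t0, $t0, $t7: $t0=35-7=28
after add $t3, $t3, 4: $t3=112+4=116
after add $t7, $t7, 2: $t7=7+2=9
cmp $t7, 13  (cmp 9,13)
blt again: taken
after lw $t2, 0($t3): $t2=M[116]=-5
after add $t0, $t0, $t2: $t0=28+(-5)=23
after mul $t2, $t2, $t7: $t2=(-5)*9=-45
after sub $t0, $t0, $t7: $t0=23-9=14
after add $t3, $t3, 4: $t3=116+4=120
after add $t7, $t7, 2: $t7=9+2=11
cmp $t7, 13  (cmp 11,13)
blt again: taken
after lw $t2, 0($t3): $t2=M[120]=26
after add $t0, $t0, $t2: $t0=14+26=40
after mul $t2, $t2, $t7: $t2=26*11=286
after sub $t0, $t0, $t7: $t0=40-11=29
after add $t3, $t3, 4: $t3=120+4=124
after add $t7, $t7, 2: $t7=11+2=13
cmp $t7, 13  (cmp 13,13)
blt again: not taken
halt.
Total executed instructions: 53.

53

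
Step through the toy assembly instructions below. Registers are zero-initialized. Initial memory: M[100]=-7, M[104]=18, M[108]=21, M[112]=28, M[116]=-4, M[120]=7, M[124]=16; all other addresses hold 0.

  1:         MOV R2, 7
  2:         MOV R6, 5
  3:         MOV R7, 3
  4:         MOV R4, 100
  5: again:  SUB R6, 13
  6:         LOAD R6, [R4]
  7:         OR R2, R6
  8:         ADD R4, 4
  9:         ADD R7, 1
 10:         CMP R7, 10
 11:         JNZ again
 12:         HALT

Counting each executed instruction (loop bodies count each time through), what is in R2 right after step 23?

R2=7
R6=5
R7=3
R4=100
R6=5-13=-8
R6=M[100]=-7
R2=7|(-7)=-1
R4=100+4=104
R7=3+1=4
CMP R7, 10  (cmp 4,10)
JNZ again: taken
R6=(-7)-13=-20
R6=M[104]=18
R2=(-1)|18=-1
R4=104+4=108
R7=4+1=5
CMP R7, 10  (cmp 5,10)
JNZ again: taken
R6=18-13=5
R6=M[108]=21
R2=(-1)|21=-1
R4=108+4=112
R7=5+1=6
After step 23: R2 = -1.

-1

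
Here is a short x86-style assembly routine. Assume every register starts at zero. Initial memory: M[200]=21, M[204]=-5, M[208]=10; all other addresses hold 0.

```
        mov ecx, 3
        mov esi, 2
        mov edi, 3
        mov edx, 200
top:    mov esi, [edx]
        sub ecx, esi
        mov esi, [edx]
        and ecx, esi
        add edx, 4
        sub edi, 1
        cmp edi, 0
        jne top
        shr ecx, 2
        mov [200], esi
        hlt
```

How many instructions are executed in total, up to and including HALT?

31

after mov ecx, 3: ecx=3
after mov esi, 2: esi=2
after mov edi, 3: edi=3
after mov edx, 200: edx=200
after mov esi, [edx]: esi=M[200]=21
after sub ecx, esi: ecx=3-21=-18
after mov esi, [edx]: esi=M[200]=21
after and ecx, esi: ecx=(-18)&21=4
after add edx, 4: edx=200+4=204
after sub edi, 1: edi=3-1=2
cmp edi, 0  (cmp 2,0)
jne top: taken
after mov esi, [edx]: esi=M[204]=-5
after sub ecx, esi: ecx=4-(-5)=9
after mov esi, [edx]: esi=M[204]=-5
after and ecx, esi: ecx=9&(-5)=9
after add edx, 4: edx=204+4=208
after sub edi, 1: edi=2-1=1
cmp edi, 0  (cmp 1,0)
jne top: taken
after mov esi, [edx]: esi=M[208]=10
after sub ecx, esi: ecx=9-10=-1
after mov esi, [edx]: esi=M[208]=10
after and ecx, esi: ecx=(-1)&10=10
after add edx, 4: edx=208+4=212
after sub edi, 1: edi=1-1=0
cmp edi, 0  (cmp 0,0)
jne top: not taken
after shr ecx, 2: ecx=10>>2=2
mov [200], esi → M[200]=10
halt.
Total executed instructions: 31.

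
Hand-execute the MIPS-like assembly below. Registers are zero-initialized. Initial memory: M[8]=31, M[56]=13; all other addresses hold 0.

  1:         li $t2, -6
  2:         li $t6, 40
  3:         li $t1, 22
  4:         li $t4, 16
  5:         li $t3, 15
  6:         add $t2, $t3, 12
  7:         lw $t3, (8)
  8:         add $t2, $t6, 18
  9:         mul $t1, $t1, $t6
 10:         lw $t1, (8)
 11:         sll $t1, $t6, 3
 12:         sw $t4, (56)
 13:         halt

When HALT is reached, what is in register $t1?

after li $t2, -6: $t2=-6
after li $t6, 40: $t6=40
after li $t1, 22: $t1=22
after li $t4, 16: $t4=16
after li $t3, 15: $t3=15
after add $t2, $t3, 12: $t2=15+12=27
after lw $t3, (8): $t3=M[8]=31
after add $t2, $t6, 18: $t2=40+18=58
after mul $t1, $t1, $t6: $t1=22*40=880
after lw $t1, (8): $t1=M[8]=31
after sll $t1, $t6, 3: $t1=40<<3=320
sw $t4, (56) → M[56]=16
halt.

320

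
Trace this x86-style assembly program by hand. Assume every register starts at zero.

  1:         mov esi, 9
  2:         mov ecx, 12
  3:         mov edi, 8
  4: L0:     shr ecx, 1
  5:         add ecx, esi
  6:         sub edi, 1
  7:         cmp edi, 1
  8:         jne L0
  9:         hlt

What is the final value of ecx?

esi=9
ecx=12
edi=8
ecx=12>>1=6
ecx=6+9=15
edi=8-1=7
cmp edi, 1  (cmp 7,1)
jne L0: taken
ecx=15>>1=7
ecx=7+9=16
edi=7-1=6
cmp edi, 1  (cmp 6,1)
jne L0: taken
ecx=16>>1=8
ecx=8+9=17
edi=6-1=5
cmp edi, 1  (cmp 5,1)
jne L0: taken
ecx=17>>1=8
ecx=8+9=17
edi=5-1=4
cmp edi, 1  (cmp 4,1)
jne L0: taken
ecx=17>>1=8
ecx=8+9=17
edi=4-1=3
cmp edi, 1  (cmp 3,1)
jne L0: taken
ecx=17>>1=8
ecx=8+9=17
edi=3-1=2
cmp edi, 1  (cmp 2,1)
jne L0: taken
ecx=17>>1=8
ecx=8+9=17
edi=2-1=1
cmp edi, 1  (cmp 1,1)
jne L0: not taken
halt.

17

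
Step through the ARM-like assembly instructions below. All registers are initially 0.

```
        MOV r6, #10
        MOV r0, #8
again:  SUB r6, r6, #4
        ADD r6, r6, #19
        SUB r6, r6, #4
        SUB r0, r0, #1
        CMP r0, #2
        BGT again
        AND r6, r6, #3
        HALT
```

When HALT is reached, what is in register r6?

0

MOV r6, #10 → r6=10
MOV r0, #8 → r0=8
SUB r6, r6, #4 → r6=10-4=6
ADD r6, r6, #19 → r6=6+19=25
SUB r6, r6, #4 → r6=25-4=21
SUB r0, r0, #1 → r0=8-1=7
CMP r0, #2  (cmp 7,2)
BGT again: taken
SUB r6, r6, #4 → r6=21-4=17
ADD r6, r6, #19 → r6=17+19=36
SUB r6, r6, #4 → r6=36-4=32
SUB r0, r0, #1 → r0=7-1=6
CMP r0, #2  (cmp 6,2)
BGT again: taken
SUB r6, r6, #4 → r6=32-4=28
ADD r6, r6, #19 → r6=28+19=47
SUB r6, r6, #4 → r6=47-4=43
SUB r0, r0, #1 → r0=6-1=5
CMP r0, #2  (cmp 5,2)
BGT again: taken
SUB r6, r6, #4 → r6=43-4=39
ADD r6, r6, #19 → r6=39+19=58
SUB r6, r6, #4 → r6=58-4=54
SUB r0, r0, #1 → r0=5-1=4
CMP r0, #2  (cmp 4,2)
BGT again: taken
SUB r6, r6, #4 → r6=54-4=50
ADD r6, r6, #19 → r6=50+19=69
SUB r6, r6, #4 → r6=69-4=65
SUB r0, r0, #1 → r0=4-1=3
CMP r0, #2  (cmp 3,2)
BGT again: taken
SUB r6, r6, #4 → r6=65-4=61
ADD r6, r6, #19 → r6=61+19=80
SUB r6, r6, #4 → r6=80-4=76
SUB r0, r0, #1 → r0=3-1=2
CMP r0, #2  (cmp 2,2)
BGT again: not taken
AND r6, r6, #3 → r6=76&3=0
halt.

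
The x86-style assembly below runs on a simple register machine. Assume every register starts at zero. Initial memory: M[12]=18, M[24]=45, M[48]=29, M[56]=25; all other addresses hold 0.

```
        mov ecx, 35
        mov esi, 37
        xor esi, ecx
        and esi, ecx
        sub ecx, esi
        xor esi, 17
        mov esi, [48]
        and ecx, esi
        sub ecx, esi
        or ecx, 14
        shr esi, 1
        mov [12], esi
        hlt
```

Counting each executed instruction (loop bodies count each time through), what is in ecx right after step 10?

-18

after mov ecx, 35: ecx=35
after mov esi, 37: esi=37
after xor esi, ecx: esi=37^35=6
after and esi, ecx: esi=6&35=2
after sub ecx, esi: ecx=35-2=33
after xor esi, 17: esi=2^17=19
after mov esi, [48]: esi=M[48]=29
after and ecx, esi: ecx=33&29=1
after sub ecx, esi: ecx=1-29=-28
after or ecx, 14: ecx=(-28)|14=-18
After step 10: ecx = -18.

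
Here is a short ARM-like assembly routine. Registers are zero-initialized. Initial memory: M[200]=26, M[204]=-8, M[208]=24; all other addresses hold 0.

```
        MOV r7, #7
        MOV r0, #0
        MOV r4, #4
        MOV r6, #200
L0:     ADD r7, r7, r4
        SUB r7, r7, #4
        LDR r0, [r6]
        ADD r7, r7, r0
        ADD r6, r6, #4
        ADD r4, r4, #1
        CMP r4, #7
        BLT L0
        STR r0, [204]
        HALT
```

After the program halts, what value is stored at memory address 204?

after MOV r7, #7: r7=7
after MOV r0, #0: r0=0
after MOV r4, #4: r4=4
after MOV r6, #200: r6=200
after ADD r7, r7, r4: r7=7+4=11
after SUB r7, r7, #4: r7=11-4=7
after LDR r0, [r6]: r0=M[200]=26
after ADD r7, r7, r0: r7=7+26=33
after ADD r6, r6, #4: r6=200+4=204
after ADD r4, r4, #1: r4=4+1=5
CMP r4, #7  (cmp 5,7)
BLT L0: taken
after ADD r7, r7, r4: r7=33+5=38
after SUB r7, r7, #4: r7=38-4=34
after LDR r0, [r6]: r0=M[204]=-8
after ADD r7, r7, r0: r7=34+(-8)=26
after ADD r6, r6, #4: r6=204+4=208
after ADD r4, r4, #1: r4=5+1=6
CMP r4, #7  (cmp 6,7)
BLT L0: taken
after ADD r7, r7, r4: r7=26+6=32
after SUB r7, r7, #4: r7=32-4=28
after LDR r0, [r6]: r0=M[208]=24
after ADD r7, r7, r0: r7=28+24=52
after ADD r6, r6, #4: r6=208+4=212
after ADD r4, r4, #1: r4=6+1=7
CMP r4, #7  (cmp 7,7)
BLT L0: not taken
STR r0, [204] → M[204]=24
halt.

24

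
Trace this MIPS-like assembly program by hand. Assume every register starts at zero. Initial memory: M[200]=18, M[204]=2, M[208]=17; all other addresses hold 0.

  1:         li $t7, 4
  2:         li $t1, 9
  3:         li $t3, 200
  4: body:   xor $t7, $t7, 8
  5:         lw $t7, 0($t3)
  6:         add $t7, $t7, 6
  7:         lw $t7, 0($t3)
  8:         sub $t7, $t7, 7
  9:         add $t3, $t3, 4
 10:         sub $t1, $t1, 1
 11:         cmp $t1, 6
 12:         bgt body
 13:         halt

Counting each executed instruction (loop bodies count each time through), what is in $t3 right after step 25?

li $t7, 4 → $t7=4
li $t1, 9 → $t1=9
li $t3, 200 → $t3=200
xor $t7, $t7, 8 → $t7=4^8=12
lw $t7, 0($t3) → $t7=M[200]=18
add $t7, $t7, 6 → $t7=18+6=24
lw $t7, 0($t3) → $t7=M[200]=18
sub $t7, $t7, 7 → $t7=18-7=11
add $t3, $t3, 4 → $t3=200+4=204
sub $t1, $t1, 1 → $t1=9-1=8
cmp $t1, 6  (cmp 8,6)
bgt body: taken
xor $t7, $t7, 8 → $t7=11^8=3
lw $t7, 0($t3) → $t7=M[204]=2
add $t7, $t7, 6 → $t7=2+6=8
lw $t7, 0($t3) → $t7=M[204]=2
sub $t7, $t7, 7 → $t7=2-7=-5
add $t3, $t3, 4 → $t3=204+4=208
sub $t1, $t1, 1 → $t1=8-1=7
cmp $t1, 6  (cmp 7,6)
bgt body: taken
xor $t7, $t7, 8 → $t7=(-5)^8=-13
lw $t7, 0($t3) → $t7=M[208]=17
add $t7, $t7, 6 → $t7=17+6=23
lw $t7, 0($t3) → $t7=M[208]=17
After step 25: $t3 = 208.

208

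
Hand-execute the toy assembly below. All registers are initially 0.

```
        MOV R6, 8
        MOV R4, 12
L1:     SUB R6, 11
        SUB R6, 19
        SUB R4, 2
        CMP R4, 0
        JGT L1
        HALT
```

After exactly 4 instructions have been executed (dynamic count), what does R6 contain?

MOV R6, 8 → R6=8
MOV R4, 12 → R4=12
SUB R6, 11 → R6=8-11=-3
SUB R6, 19 → R6=(-3)-19=-22
After step 4: R6 = -22.

-22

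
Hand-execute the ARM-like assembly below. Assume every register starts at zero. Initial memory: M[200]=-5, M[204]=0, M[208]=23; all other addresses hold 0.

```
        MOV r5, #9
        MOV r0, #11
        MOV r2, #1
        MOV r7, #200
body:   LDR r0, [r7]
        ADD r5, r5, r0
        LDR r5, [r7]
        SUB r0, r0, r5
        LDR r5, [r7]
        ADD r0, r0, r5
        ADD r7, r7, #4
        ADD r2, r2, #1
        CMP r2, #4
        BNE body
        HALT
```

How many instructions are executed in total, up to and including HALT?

35

r5=9
r0=11
r2=1
r7=200
r0=M[200]=-5
r5=9+(-5)=4
r5=M[200]=-5
r0=(-5)-(-5)=0
r5=M[200]=-5
r0=0+(-5)=-5
r7=200+4=204
r2=1+1=2
CMP r2, #4  (cmp 2,4)
BNE body: taken
r0=M[204]=0
r5=(-5)+0=-5
r5=M[204]=0
r0=0-0=0
r5=M[204]=0
r0=0+0=0
r7=204+4=208
r2=2+1=3
CMP r2, #4  (cmp 3,4)
BNE body: taken
r0=M[208]=23
r5=0+23=23
r5=M[208]=23
r0=23-23=0
r5=M[208]=23
r0=0+23=23
r7=208+4=212
r2=3+1=4
CMP r2, #4  (cmp 4,4)
BNE body: not taken
halt.
Total executed instructions: 35.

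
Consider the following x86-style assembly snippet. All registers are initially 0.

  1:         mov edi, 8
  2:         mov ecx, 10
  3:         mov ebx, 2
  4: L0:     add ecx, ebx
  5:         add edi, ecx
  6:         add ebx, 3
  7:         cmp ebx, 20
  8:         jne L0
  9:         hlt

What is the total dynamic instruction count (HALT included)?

34

after mov edi, 8: edi=8
after mov ecx, 10: ecx=10
after mov ebx, 2: ebx=2
after add ecx, ebx: ecx=10+2=12
after add edi, ecx: edi=8+12=20
after add ebx, 3: ebx=2+3=5
cmp ebx, 20  (cmp 5,20)
jne L0: taken
after add ecx, ebx: ecx=12+5=17
after add edi, ecx: edi=20+17=37
after add ebx, 3: ebx=5+3=8
cmp ebx, 20  (cmp 8,20)
jne L0: taken
after add ecx, ebx: ecx=17+8=25
after add edi, ecx: edi=37+25=62
after add ebx, 3: ebx=8+3=11
cmp ebx, 20  (cmp 11,20)
jne L0: taken
after add ecx, ebx: ecx=25+11=36
after add edi, ecx: edi=62+36=98
after add ebx, 3: ebx=11+3=14
cmp ebx, 20  (cmp 14,20)
jne L0: taken
after add ecx, ebx: ecx=36+14=50
after add edi, ecx: edi=98+50=148
after add ebx, 3: ebx=14+3=17
cmp ebx, 20  (cmp 17,20)
jne L0: taken
after add ecx, ebx: ecx=50+17=67
after add edi, ecx: edi=148+67=215
after add ebx, 3: ebx=17+3=20
cmp ebx, 20  (cmp 20,20)
jne L0: not taken
halt.
Total executed instructions: 34.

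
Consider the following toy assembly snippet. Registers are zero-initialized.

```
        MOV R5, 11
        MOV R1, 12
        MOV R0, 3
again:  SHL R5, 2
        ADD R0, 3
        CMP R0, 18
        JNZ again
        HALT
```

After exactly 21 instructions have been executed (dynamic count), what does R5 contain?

11264

R5=11
R1=12
R0=3
R5=11<<2=44
R0=3+3=6
CMP R0, 18  (cmp 6,18)
JNZ again: taken
R5=44<<2=176
R0=6+3=9
CMP R0, 18  (cmp 9,18)
JNZ again: taken
R5=176<<2=704
R0=9+3=12
CMP R0, 18  (cmp 12,18)
JNZ again: taken
R5=704<<2=2816
R0=12+3=15
CMP R0, 18  (cmp 15,18)
JNZ again: taken
R5=2816<<2=11264
R0=15+3=18
After step 21: R5 = 11264.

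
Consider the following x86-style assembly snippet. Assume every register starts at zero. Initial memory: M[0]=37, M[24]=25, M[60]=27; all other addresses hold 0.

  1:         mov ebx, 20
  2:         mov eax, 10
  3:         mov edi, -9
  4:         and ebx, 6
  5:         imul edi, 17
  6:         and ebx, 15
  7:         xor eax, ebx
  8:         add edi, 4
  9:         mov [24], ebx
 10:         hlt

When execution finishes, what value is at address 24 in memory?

4

mov ebx, 20 → ebx=20
mov eax, 10 → eax=10
mov edi, -9 → edi=-9
and ebx, 6 → ebx=20&6=4
imul edi, 17 → edi=(-9)*17=-153
and ebx, 15 → ebx=4&15=4
xor eax, ebx → eax=10^4=14
add edi, 4 → edi=(-153)+4=-149
mov [24], ebx → M[24]=4
halt.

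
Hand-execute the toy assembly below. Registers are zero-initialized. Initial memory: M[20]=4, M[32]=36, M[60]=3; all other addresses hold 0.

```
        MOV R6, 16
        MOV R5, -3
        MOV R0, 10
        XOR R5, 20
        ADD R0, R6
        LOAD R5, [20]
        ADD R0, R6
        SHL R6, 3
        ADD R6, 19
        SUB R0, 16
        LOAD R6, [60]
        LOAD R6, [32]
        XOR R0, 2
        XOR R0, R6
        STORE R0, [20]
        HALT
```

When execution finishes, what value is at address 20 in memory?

R6=16
R5=-3
R0=10
R5=(-3)^20=-23
R0=10+16=26
R5=M[20]=4
R0=26+16=42
R6=16<<3=128
R6=128+19=147
R0=42-16=26
R6=M[60]=3
R6=M[32]=36
R0=26^2=24
R0=24^36=60
STORE R0, [20] → M[20]=60
halt.

60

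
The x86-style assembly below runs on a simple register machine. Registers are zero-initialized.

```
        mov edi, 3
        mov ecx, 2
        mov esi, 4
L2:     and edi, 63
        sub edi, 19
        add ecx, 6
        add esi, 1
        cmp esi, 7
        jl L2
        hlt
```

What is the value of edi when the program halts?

10

edi=3
ecx=2
esi=4
edi=3&63=3
edi=3-19=-16
ecx=2+6=8
esi=4+1=5
cmp esi, 7  (cmp 5,7)
jl L2: taken
edi=(-16)&63=48
edi=48-19=29
ecx=8+6=14
esi=5+1=6
cmp esi, 7  (cmp 6,7)
jl L2: taken
edi=29&63=29
edi=29-19=10
ecx=14+6=20
esi=6+1=7
cmp esi, 7  (cmp 7,7)
jl L2: not taken
halt.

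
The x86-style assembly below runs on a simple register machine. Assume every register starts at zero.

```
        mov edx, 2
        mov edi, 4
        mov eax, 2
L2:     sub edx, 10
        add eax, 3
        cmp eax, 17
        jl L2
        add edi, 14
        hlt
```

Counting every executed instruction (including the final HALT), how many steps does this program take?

25

mov edx, 2 → edx=2
mov edi, 4 → edi=4
mov eax, 2 → eax=2
sub edx, 10 → edx=2-10=-8
add eax, 3 → eax=2+3=5
cmp eax, 17  (cmp 5,17)
jl L2: taken
sub edx, 10 → edx=(-8)-10=-18
add eax, 3 → eax=5+3=8
cmp eax, 17  (cmp 8,17)
jl L2: taken
sub edx, 10 → edx=(-18)-10=-28
add eax, 3 → eax=8+3=11
cmp eax, 17  (cmp 11,17)
jl L2: taken
sub edx, 10 → edx=(-28)-10=-38
add eax, 3 → eax=11+3=14
cmp eax, 17  (cmp 14,17)
jl L2: taken
sub edx, 10 → edx=(-38)-10=-48
add eax, 3 → eax=14+3=17
cmp eax, 17  (cmp 17,17)
jl L2: not taken
add edi, 14 → edi=4+14=18
halt.
Total executed instructions: 25.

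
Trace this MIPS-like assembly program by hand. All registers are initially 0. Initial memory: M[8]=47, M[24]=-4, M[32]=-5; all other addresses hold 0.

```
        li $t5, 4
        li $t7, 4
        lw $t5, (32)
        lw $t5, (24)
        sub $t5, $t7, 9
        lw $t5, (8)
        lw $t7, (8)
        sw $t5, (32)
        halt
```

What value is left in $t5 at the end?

$t5=4
$t7=4
$t5=M[32]=-5
$t5=M[24]=-4
$t5=4-9=-5
$t5=M[8]=47
$t7=M[8]=47
sw $t5, (32) → M[32]=47
halt.

47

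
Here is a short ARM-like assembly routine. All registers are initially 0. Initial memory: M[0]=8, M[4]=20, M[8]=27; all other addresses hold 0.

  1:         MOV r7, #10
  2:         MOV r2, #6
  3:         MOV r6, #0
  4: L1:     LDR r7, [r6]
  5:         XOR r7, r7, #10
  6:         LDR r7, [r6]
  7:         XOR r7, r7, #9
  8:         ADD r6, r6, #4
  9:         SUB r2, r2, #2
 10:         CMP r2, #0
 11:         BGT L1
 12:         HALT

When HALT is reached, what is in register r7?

after MOV r7, #10: r7=10
after MOV r2, #6: r2=6
after MOV r6, #0: r6=0
after LDR r7, [r6]: r7=M[0]=8
after XOR r7, r7, #10: r7=8^10=2
after LDR r7, [r6]: r7=M[0]=8
after XOR r7, r7, #9: r7=8^9=1
after ADD r6, r6, #4: r6=0+4=4
after SUB r2, r2, #2: r2=6-2=4
CMP r2, #0  (cmp 4,0)
BGT L1: taken
after LDR r7, [r6]: r7=M[4]=20
after XOR r7, r7, #10: r7=20^10=30
after LDR r7, [r6]: r7=M[4]=20
after XOR r7, r7, #9: r7=20^9=29
after ADD r6, r6, #4: r6=4+4=8
after SUB r2, r2, #2: r2=4-2=2
CMP r2, #0  (cmp 2,0)
BGT L1: taken
after LDR r7, [r6]: r7=M[8]=27
after XOR r7, r7, #10: r7=27^10=17
after LDR r7, [r6]: r7=M[8]=27
after XOR r7, r7, #9: r7=27^9=18
after ADD r6, r6, #4: r6=8+4=12
after SUB r2, r2, #2: r2=2-2=0
CMP r2, #0  (cmp 0,0)
BGT L1: not taken
halt.

18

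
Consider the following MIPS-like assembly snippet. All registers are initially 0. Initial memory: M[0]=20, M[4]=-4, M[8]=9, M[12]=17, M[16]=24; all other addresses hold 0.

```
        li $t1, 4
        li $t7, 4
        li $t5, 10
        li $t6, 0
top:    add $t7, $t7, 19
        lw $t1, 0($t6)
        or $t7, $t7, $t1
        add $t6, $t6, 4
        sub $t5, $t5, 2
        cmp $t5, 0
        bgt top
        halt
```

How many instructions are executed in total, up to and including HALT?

$t1=4
$t7=4
$t5=10
$t6=0
$t7=4+19=23
$t1=M[0]=20
$t7=23|20=23
$t6=0+4=4
$t5=10-2=8
cmp $t5, 0  (cmp 8,0)
bgt top: taken
$t7=23+19=42
$t1=M[4]=-4
$t7=42|(-4)=-2
$t6=4+4=8
$t5=8-2=6
cmp $t5, 0  (cmp 6,0)
bgt top: taken
$t7=(-2)+19=17
$t1=M[8]=9
$t7=17|9=25
$t6=8+4=12
$t5=6-2=4
cmp $t5, 0  (cmp 4,0)
bgt top: taken
$t7=25+19=44
$t1=M[12]=17
$t7=44|17=61
$t6=12+4=16
$t5=4-2=2
cmp $t5, 0  (cmp 2,0)
bgt top: taken
$t7=61+19=80
$t1=M[16]=24
$t7=80|24=88
$t6=16+4=20
$t5=2-2=0
cmp $t5, 0  (cmp 0,0)
bgt top: not taken
halt.
Total executed instructions: 40.

40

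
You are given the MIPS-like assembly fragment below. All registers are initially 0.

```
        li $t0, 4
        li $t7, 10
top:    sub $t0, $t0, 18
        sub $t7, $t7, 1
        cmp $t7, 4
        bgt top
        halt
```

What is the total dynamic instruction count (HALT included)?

27

$t0=4
$t7=10
$t0=4-18=-14
$t7=10-1=9
cmp $t7, 4  (cmp 9,4)
bgt top: taken
$t0=(-14)-18=-32
$t7=9-1=8
cmp $t7, 4  (cmp 8,4)
bgt top: taken
$t0=(-32)-18=-50
$t7=8-1=7
cmp $t7, 4  (cmp 7,4)
bgt top: taken
$t0=(-50)-18=-68
$t7=7-1=6
cmp $t7, 4  (cmp 6,4)
bgt top: taken
$t0=(-68)-18=-86
$t7=6-1=5
cmp $t7, 4  (cmp 5,4)
bgt top: taken
$t0=(-86)-18=-104
$t7=5-1=4
cmp $t7, 4  (cmp 4,4)
bgt top: not taken
halt.
Total executed instructions: 27.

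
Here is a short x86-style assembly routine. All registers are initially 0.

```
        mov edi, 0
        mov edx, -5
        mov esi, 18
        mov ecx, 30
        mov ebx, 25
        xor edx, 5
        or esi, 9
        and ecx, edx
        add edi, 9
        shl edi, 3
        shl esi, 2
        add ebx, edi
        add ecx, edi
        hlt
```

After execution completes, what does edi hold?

72

edi=0
edx=-5
esi=18
ecx=30
ebx=25
edx=(-5)^5=-2
esi=18|9=27
ecx=30&(-2)=30
edi=0+9=9
edi=9<<3=72
esi=27<<2=108
ebx=25+72=97
ecx=30+72=102
halt.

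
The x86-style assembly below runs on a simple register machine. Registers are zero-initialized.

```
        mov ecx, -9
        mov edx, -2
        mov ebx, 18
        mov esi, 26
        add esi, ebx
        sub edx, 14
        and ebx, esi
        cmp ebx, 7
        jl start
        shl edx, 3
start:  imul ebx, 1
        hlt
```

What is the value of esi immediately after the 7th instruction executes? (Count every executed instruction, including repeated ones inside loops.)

ecx=-9
edx=-2
ebx=18
esi=26
esi=26+18=44
edx=(-2)-14=-16
ebx=18&44=0
After step 7: esi = 44.

44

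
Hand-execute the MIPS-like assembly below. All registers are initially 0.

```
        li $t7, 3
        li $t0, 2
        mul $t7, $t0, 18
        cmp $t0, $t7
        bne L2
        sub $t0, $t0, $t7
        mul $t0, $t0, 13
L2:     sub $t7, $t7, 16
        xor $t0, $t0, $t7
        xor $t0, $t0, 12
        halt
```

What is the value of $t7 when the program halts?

20

after li $t7, 3: $t7=3
after li $t0, 2: $t0=2
after mul $t7, $t0, 18: $t7=2*18=36
cmp $t0, $t7  (cmp 2,36)
bne L2: taken
after sub $t7, $t7, 16: $t7=36-16=20
after xor $t0, $t0, $t7: $t0=2^20=22
after xor $t0, $t0, 12: $t0=22^12=26
halt.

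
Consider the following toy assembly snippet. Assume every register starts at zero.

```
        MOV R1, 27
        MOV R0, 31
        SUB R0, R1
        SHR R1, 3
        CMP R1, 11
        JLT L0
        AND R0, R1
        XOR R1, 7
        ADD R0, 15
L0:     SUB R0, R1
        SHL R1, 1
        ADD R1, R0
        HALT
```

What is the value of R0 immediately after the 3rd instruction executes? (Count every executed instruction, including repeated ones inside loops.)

4

MOV R1, 27 → R1=27
MOV R0, 31 → R0=31
SUB R0, R1 → R0=31-27=4
After step 3: R0 = 4.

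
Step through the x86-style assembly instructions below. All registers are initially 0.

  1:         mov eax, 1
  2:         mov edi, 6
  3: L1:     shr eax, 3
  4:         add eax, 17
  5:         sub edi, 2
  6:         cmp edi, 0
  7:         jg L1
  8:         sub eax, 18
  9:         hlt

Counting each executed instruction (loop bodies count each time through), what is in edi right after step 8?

4

mov eax, 1 → eax=1
mov edi, 6 → edi=6
shr eax, 3 → eax=1>>3=0
add eax, 17 → eax=0+17=17
sub edi, 2 → edi=6-2=4
cmp edi, 0  (cmp 4,0)
jg L1: taken
shr eax, 3 → eax=17>>3=2
After step 8: edi = 4.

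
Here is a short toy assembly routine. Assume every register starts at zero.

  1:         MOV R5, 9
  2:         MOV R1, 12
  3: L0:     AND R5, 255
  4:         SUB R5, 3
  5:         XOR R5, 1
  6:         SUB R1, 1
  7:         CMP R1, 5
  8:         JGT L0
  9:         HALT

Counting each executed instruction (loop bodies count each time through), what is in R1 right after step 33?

MOV R5, 9 → R5=9
MOV R1, 12 → R1=12
AND R5, 255 → R5=9&255=9
SUB R5, 3 → R5=9-3=6
XOR R5, 1 → R5=6^1=7
SUB R1, 1 → R1=12-1=11
CMP R1, 5  (cmp 11,5)
JGT L0: taken
AND R5, 255 → R5=7&255=7
SUB R5, 3 → R5=7-3=4
XOR R5, 1 → R5=4^1=5
SUB R1, 1 → R1=11-1=10
CMP R1, 5  (cmp 10,5)
JGT L0: taken
AND R5, 255 → R5=5&255=5
SUB R5, 3 → R5=5-3=2
XOR R5, 1 → R5=2^1=3
SUB R1, 1 → R1=10-1=9
CMP R1, 5  (cmp 9,5)
JGT L0: taken
AND R5, 255 → R5=3&255=3
SUB R5, 3 → R5=3-3=0
XOR R5, 1 → R5=0^1=1
SUB R1, 1 → R1=9-1=8
CMP R1, 5  (cmp 8,5)
JGT L0: taken
AND R5, 255 → R5=1&255=1
SUB R5, 3 → R5=1-3=-2
XOR R5, 1 → R5=(-2)^1=-1
SUB R1, 1 → R1=8-1=7
CMP R1, 5  (cmp 7,5)
JGT L0: taken
AND R5, 255 → R5=(-1)&255=255
After step 33: R1 = 7.

7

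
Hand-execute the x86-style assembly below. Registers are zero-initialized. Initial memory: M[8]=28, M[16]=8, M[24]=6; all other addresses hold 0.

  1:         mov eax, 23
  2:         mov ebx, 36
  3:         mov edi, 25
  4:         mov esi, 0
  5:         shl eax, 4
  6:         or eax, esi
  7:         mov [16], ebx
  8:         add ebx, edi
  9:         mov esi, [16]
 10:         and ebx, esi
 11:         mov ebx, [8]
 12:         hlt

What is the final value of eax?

368

after mov eax, 23: eax=23
after mov ebx, 36: ebx=36
after mov edi, 25: edi=25
after mov esi, 0: esi=0
after shl eax, 4: eax=23<<4=368
after or eax, esi: eax=368|0=368
mov [16], ebx → M[16]=36
after add ebx, edi: ebx=36+25=61
after mov esi, [16]: esi=M[16]=36
after and ebx, esi: ebx=61&36=36
after mov ebx, [8]: ebx=M[8]=28
halt.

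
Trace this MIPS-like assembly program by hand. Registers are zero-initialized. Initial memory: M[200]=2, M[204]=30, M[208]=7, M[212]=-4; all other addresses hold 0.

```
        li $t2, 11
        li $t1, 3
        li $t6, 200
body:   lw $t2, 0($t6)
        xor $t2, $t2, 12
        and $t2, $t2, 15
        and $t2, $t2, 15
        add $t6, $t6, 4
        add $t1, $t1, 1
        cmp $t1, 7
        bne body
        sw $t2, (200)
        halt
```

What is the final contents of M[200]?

li $t2, 11 → $t2=11
li $t1, 3 → $t1=3
li $t6, 200 → $t6=200
lw $t2, 0($t6) → $t2=M[200]=2
xor $t2, $t2, 12 → $t2=2^12=14
and $t2, $t2, 15 → $t2=14&15=14
and $t2, $t2, 15 → $t2=14&15=14
add $t6, $t6, 4 → $t6=200+4=204
add $t1, $t1, 1 → $t1=3+1=4
cmp $t1, 7  (cmp 4,7)
bne body: taken
lw $t2, 0($t6) → $t2=M[204]=30
xor $t2, $t2, 12 → $t2=30^12=18
and $t2, $t2, 15 → $t2=18&15=2
and $t2, $t2, 15 → $t2=2&15=2
add $t6, $t6, 4 → $t6=204+4=208
add $t1, $t1, 1 → $t1=4+1=5
cmp $t1, 7  (cmp 5,7)
bne body: taken
lw $t2, 0($t6) → $t2=M[208]=7
xor $t2, $t2, 12 → $t2=7^12=11
and $t2, $t2, 15 → $t2=11&15=11
and $t2, $t2, 15 → $t2=11&15=11
add $t6, $t6, 4 → $t6=208+4=212
add $t1, $t1, 1 → $t1=5+1=6
cmp $t1, 7  (cmp 6,7)
bne body: taken
lw $t2, 0($t6) → $t2=M[212]=-4
xor $t2, $t2, 12 → $t2=(-4)^12=-16
and $t2, $t2, 15 → $t2=(-16)&15=0
and $t2, $t2, 15 → $t2=0&15=0
add $t6, $t6, 4 → $t6=212+4=216
add $t1, $t1, 1 → $t1=6+1=7
cmp $t1, 7  (cmp 7,7)
bne body: not taken
sw $t2, (200) → M[200]=0
halt.

0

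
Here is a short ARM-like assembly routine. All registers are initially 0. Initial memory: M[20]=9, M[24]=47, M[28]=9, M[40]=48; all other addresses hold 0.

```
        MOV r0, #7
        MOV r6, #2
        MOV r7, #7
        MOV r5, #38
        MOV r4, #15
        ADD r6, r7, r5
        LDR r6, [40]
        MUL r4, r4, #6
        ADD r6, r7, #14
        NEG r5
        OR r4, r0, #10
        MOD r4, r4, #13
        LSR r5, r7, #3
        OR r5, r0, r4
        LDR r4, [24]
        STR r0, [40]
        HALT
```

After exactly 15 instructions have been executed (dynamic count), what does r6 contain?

after MOV r0, #7: r0=7
after MOV r6, #2: r6=2
after MOV r7, #7: r7=7
after MOV r5, #38: r5=38
after MOV r4, #15: r4=15
after ADD r6, r7, r5: r6=7+38=45
after LDR r6, [40]: r6=M[40]=48
after MUL r4, r4, #6: r4=15*6=90
after ADD r6, r7, #14: r6=7+14=21
after NEG r5: r5=-(38)=-38
after OR r4, r0, #10: r4=7|10=15
after MOD r4, r4, #13: r4=15%13=2
after LSR r5, r7, #3: r5=7>>3=0
after OR r5, r0, r4: r5=7|2=7
after LDR r4, [24]: r4=M[24]=47
After step 15: r6 = 21.

21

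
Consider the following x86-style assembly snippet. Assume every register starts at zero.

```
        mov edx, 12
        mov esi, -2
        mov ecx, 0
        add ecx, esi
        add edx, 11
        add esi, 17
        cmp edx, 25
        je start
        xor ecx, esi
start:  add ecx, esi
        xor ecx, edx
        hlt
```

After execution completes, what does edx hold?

23

edx=12
esi=-2
ecx=0
ecx=0+(-2)=-2
edx=12+11=23
esi=(-2)+17=15
cmp edx, 25  (cmp 23,25)
je start: not taken
ecx=(-2)^15=-15
ecx=(-15)+15=0
ecx=0^23=23
halt.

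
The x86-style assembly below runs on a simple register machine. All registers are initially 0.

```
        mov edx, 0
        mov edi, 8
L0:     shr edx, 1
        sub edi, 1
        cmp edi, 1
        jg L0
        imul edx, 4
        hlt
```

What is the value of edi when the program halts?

1

after mov edx, 0: edx=0
after mov edi, 8: edi=8
after shr edx, 1: edx=0>>1=0
after sub edi, 1: edi=8-1=7
cmp edi, 1  (cmp 7,1)
jg L0: taken
after shr edx, 1: edx=0>>1=0
after sub edi, 1: edi=7-1=6
cmp edi, 1  (cmp 6,1)
jg L0: taken
after shr edx, 1: edx=0>>1=0
after sub edi, 1: edi=6-1=5
cmp edi, 1  (cmp 5,1)
jg L0: taken
after shr edx, 1: edx=0>>1=0
after sub edi, 1: edi=5-1=4
cmp edi, 1  (cmp 4,1)
jg L0: taken
after shr edx, 1: edx=0>>1=0
after sub edi, 1: edi=4-1=3
cmp edi, 1  (cmp 3,1)
jg L0: taken
after shr edx, 1: edx=0>>1=0
after sub edi, 1: edi=3-1=2
cmp edi, 1  (cmp 2,1)
jg L0: taken
after shr edx, 1: edx=0>>1=0
after sub edi, 1: edi=2-1=1
cmp edi, 1  (cmp 1,1)
jg L0: not taken
after imul edx, 4: edx=0*4=0
halt.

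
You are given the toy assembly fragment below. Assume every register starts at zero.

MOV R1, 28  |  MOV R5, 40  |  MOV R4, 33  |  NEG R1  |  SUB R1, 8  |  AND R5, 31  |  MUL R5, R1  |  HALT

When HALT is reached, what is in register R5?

MOV R1, 28 → R1=28
MOV R5, 40 → R5=40
MOV R4, 33 → R4=33
NEG R1 → R1=-(28)=-28
SUB R1, 8 → R1=(-28)-8=-36
AND R5, 31 → R5=40&31=8
MUL R5, R1 → R5=8*(-36)=-288
halt.

-288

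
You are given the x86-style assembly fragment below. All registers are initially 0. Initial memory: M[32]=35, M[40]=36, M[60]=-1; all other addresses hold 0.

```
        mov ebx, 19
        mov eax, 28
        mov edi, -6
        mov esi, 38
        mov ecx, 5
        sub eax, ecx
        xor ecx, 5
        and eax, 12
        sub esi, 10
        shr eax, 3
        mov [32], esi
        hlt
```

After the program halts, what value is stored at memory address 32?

28

ebx=19
eax=28
edi=-6
esi=38
ecx=5
eax=28-5=23
ecx=5^5=0
eax=23&12=4
esi=38-10=28
eax=4>>3=0
mov [32], esi → M[32]=28
halt.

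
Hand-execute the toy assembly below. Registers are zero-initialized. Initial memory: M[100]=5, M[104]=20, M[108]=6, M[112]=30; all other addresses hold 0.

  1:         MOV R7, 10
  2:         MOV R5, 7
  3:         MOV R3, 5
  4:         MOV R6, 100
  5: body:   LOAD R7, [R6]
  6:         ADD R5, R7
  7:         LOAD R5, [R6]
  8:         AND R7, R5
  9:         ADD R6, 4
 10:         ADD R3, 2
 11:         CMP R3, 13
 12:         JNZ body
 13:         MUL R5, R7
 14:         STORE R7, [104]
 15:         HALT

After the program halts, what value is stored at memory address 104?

30

MOV R7, 10 → R7=10
MOV R5, 7 → R5=7
MOV R3, 5 → R3=5
MOV R6, 100 → R6=100
LOAD R7, [R6] → R7=M[100]=5
ADD R5, R7 → R5=7+5=12
LOAD R5, [R6] → R5=M[100]=5
AND R7, R5 → R7=5&5=5
ADD R6, 4 → R6=100+4=104
ADD R3, 2 → R3=5+2=7
CMP R3, 13  (cmp 7,13)
JNZ body: taken
LOAD R7, [R6] → R7=M[104]=20
ADD R5, R7 → R5=5+20=25
LOAD R5, [R6] → R5=M[104]=20
AND R7, R5 → R7=20&20=20
ADD R6, 4 → R6=104+4=108
ADD R3, 2 → R3=7+2=9
CMP R3, 13  (cmp 9,13)
JNZ body: taken
LOAD R7, [R6] → R7=M[108]=6
ADD R5, R7 → R5=20+6=26
LOAD R5, [R6] → R5=M[108]=6
AND R7, R5 → R7=6&6=6
ADD R6, 4 → R6=108+4=112
ADD R3, 2 → R3=9+2=11
CMP R3, 13  (cmp 11,13)
JNZ body: taken
LOAD R7, [R6] → R7=M[112]=30
ADD R5, R7 → R5=6+30=36
LOAD R5, [R6] → R5=M[112]=30
AND R7, R5 → R7=30&30=30
ADD R6, 4 → R6=112+4=116
ADD R3, 2 → R3=11+2=13
CMP R3, 13  (cmp 13,13)
JNZ body: not taken
MUL R5, R7 → R5=30*30=900
STORE R7, [104] → M[104]=30
halt.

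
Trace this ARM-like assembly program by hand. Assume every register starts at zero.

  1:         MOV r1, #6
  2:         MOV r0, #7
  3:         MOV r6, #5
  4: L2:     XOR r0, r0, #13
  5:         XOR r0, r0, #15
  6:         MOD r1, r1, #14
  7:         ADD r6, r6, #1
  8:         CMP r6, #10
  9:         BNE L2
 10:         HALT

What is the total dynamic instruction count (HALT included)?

after MOV r1, #6: r1=6
after MOV r0, #7: r0=7
after MOV r6, #5: r6=5
after XOR r0, r0, #13: r0=7^13=10
after XOR r0, r0, #15: r0=10^15=5
after MOD r1, r1, #14: r1=6%14=6
after ADD r6, r6, #1: r6=5+1=6
CMP r6, #10  (cmp 6,10)
BNE L2: taken
after XOR r0, r0, #13: r0=5^13=8
after XOR r0, r0, #15: r0=8^15=7
after MOD r1, r1, #14: r1=6%14=6
after ADD r6, r6, #1: r6=6+1=7
CMP r6, #10  (cmp 7,10)
BNE L2: taken
after XOR r0, r0, #13: r0=7^13=10
after XOR r0, r0, #15: r0=10^15=5
after MOD r1, r1, #14: r1=6%14=6
after ADD r6, r6, #1: r6=7+1=8
CMP r6, #10  (cmp 8,10)
BNE L2: taken
after XOR r0, r0, #13: r0=5^13=8
after XOR r0, r0, #15: r0=8^15=7
after MOD r1, r1, #14: r1=6%14=6
after ADD r6, r6, #1: r6=8+1=9
CMP r6, #10  (cmp 9,10)
BNE L2: taken
after XOR r0, r0, #13: r0=7^13=10
after XOR r0, r0, #15: r0=10^15=5
after MOD r1, r1, #14: r1=6%14=6
after ADD r6, r6, #1: r6=9+1=10
CMP r6, #10  (cmp 10,10)
BNE L2: not taken
halt.
Total executed instructions: 34.

34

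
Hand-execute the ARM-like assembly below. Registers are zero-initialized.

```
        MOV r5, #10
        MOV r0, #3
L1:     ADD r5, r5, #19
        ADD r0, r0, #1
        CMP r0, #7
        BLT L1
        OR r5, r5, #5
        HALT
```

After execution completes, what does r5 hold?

r5=10
r0=3
r5=10+19=29
r0=3+1=4
CMP r0, #7  (cmp 4,7)
BLT L1: taken
r5=29+19=48
r0=4+1=5
CMP r0, #7  (cmp 5,7)
BLT L1: taken
r5=48+19=67
r0=5+1=6
CMP r0, #7  (cmp 6,7)
BLT L1: taken
r5=67+19=86
r0=6+1=7
CMP r0, #7  (cmp 7,7)
BLT L1: not taken
r5=86|5=87
halt.

87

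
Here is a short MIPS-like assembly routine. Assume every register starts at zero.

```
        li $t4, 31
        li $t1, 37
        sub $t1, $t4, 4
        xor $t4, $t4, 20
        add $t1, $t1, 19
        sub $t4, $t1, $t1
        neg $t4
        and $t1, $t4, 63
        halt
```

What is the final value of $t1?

0

li $t4, 31 → $t4=31
li $t1, 37 → $t1=37
sub $t1, $t4, 4 → $t1=31-4=27
xor $t4, $t4, 20 → $t4=31^20=11
add $t1, $t1, 19 → $t1=27+19=46
sub $t4, $t1, $t1 → $t4=46-46=0
neg $t4 → $t4=-(0)=0
and $t1, $t4, 63 → $t1=0&63=0
halt.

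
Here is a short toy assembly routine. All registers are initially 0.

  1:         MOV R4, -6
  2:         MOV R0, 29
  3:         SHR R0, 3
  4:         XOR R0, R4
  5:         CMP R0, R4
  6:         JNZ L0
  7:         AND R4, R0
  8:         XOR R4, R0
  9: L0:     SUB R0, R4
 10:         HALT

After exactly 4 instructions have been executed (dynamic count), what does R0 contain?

MOV R4, -6 → R4=-6
MOV R0, 29 → R0=29
SHR R0, 3 → R0=29>>3=3
XOR R0, R4 → R0=3^(-6)=-7
After step 4: R0 = -7.

-7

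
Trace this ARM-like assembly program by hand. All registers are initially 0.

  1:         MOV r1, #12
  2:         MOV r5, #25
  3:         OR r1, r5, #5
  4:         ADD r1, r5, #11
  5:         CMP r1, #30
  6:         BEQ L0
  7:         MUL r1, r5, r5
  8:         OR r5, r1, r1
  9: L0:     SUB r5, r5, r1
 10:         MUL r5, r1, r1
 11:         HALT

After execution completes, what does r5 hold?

390625

after MOV r1, #12: r1=12
after MOV r5, #25: r5=25
after OR r1, r5, #5: r1=25|5=29
after ADD r1, r5, #11: r1=25+11=36
CMP r1, #30  (cmp 36,30)
BEQ L0: not taken
after MUL r1, r5, r5: r1=25*25=625
after OR r5, r1, r1: r5=625|625=625
after SUB r5, r5, r1: r5=625-625=0
after MUL r5, r1, r1: r5=625*625=390625
halt.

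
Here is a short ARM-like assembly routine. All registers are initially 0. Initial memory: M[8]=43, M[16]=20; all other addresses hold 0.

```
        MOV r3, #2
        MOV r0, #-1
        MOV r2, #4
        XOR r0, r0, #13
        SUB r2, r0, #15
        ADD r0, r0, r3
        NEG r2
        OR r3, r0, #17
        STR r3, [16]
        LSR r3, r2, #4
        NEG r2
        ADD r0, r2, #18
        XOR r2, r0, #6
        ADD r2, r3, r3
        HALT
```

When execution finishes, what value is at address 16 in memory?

MOV r3, #2 → r3=2
MOV r0, #-1 → r0=-1
MOV r2, #4 → r2=4
XOR r0, r0, #13 → r0=(-1)^13=-14
SUB r2, r0, #15 → r2=(-14)-15=-29
ADD r0, r0, r3 → r0=(-14)+2=-12
NEG r2 → r2=-(-29)=29
OR r3, r0, #17 → r3=(-12)|17=-11
STR r3, [16] → M[16]=-11
LSR r3, r2, #4 → r3=29>>4=1
NEG r2 → r2=-(29)=-29
ADD r0, r2, #18 → r0=(-29)+18=-11
XOR r2, r0, #6 → r2=(-11)^6=-13
ADD r2, r3, r3 → r2=1+1=2
halt.

-11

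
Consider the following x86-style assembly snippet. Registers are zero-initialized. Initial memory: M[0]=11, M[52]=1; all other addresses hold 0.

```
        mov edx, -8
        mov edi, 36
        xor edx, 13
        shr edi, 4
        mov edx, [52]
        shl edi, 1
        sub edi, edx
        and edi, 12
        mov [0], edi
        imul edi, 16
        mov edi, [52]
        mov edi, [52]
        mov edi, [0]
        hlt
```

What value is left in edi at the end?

0

edx=-8
edi=36
edx=(-8)^13=-11
edi=36>>4=2
edx=M[52]=1
edi=2<<1=4
edi=4-1=3
edi=3&12=0
mov [0], edi → M[0]=0
edi=0*16=0
edi=M[52]=1
edi=M[52]=1
edi=M[0]=0
halt.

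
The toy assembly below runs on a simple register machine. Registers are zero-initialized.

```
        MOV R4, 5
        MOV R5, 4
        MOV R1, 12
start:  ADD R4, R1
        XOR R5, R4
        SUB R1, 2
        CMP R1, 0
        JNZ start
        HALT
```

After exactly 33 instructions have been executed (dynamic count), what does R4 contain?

R4=5
R5=4
R1=12
R4=5+12=17
R5=4^17=21
R1=12-2=10
CMP R1, 0  (cmp 10,0)
JNZ start: taken
R4=17+10=27
R5=21^27=14
R1=10-2=8
CMP R1, 0  (cmp 8,0)
JNZ start: taken
R4=27+8=35
R5=14^35=45
R1=8-2=6
CMP R1, 0  (cmp 6,0)
JNZ start: taken
R4=35+6=41
R5=45^41=4
R1=6-2=4
CMP R1, 0  (cmp 4,0)
JNZ start: taken
R4=41+4=45
R5=4^45=41
R1=4-2=2
CMP R1, 0  (cmp 2,0)
JNZ start: taken
R4=45+2=47
R5=41^47=6
R1=2-2=0
CMP R1, 0  (cmp 0,0)
JNZ start: not taken
After step 33: R4 = 47.

47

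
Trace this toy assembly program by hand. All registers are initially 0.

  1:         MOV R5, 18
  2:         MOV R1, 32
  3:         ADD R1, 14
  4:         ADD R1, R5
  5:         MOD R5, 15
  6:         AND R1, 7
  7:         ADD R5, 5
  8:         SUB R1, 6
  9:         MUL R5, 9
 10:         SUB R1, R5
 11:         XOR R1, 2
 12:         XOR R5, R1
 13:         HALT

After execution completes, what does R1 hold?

after MOV R5, 18: R5=18
after MOV R1, 32: R1=32
after ADD R1, 14: R1=32+14=46
after ADD R1, R5: R1=46+18=64
after MOD R5, 15: R5=18%15=3
after AND R1, 7: R1=64&7=0
after ADD R5, 5: R5=3+5=8
after SUB R1, 6: R1=0-6=-6
after MUL R5, 9: R5=8*9=72
after SUB R1, R5: R1=(-6)-72=-78
after XOR R1, 2: R1=(-78)^2=-80
after XOR R5, R1: R5=72^(-80)=-8
halt.

-80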